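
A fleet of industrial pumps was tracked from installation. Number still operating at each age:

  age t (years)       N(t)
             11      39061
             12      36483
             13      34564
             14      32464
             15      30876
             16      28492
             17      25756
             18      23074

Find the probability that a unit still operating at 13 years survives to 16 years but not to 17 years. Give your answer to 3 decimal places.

0.079

This is the probability of reaching 16 but not 17, conditional on being operational at 13: (N(16) − N(17)) / N(13).
= (28492 − 25756) / 34564 = 2736 / 34564 = 0.079158.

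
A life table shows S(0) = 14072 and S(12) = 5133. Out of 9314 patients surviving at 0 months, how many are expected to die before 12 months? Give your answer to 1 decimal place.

5916.6

The relevant probability is 1 − 5133/14072 = 0.635233.
Expected number = 9314 × 0.635233 = 5916.6.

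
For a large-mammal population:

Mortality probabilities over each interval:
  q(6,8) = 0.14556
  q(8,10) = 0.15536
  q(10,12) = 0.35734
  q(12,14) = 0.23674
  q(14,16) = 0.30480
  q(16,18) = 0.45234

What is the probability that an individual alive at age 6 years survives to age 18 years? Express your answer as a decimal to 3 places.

0.135

The overall survival probability is (1 − 0.14556) × (1 − 0.15536) × (1 − 0.35734) × (1 − 0.23674) × (1 − 0.30480) × (1 − 0.45234).
= 0.85444 × 0.84464 × 0.64266 × 0.76326 × 0.69520 × 0.54766 = 0.134781.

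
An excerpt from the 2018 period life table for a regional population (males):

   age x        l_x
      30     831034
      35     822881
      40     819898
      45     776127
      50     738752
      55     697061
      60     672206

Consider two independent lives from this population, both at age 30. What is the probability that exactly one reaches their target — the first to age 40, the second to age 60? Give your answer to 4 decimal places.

p₁ = l_40/l_30 = 819898/831034 = 0.986600; p₂ = l_60/l_30 = 672206/831034 = 0.808879.
P(exactly one) = p₁(1−p₂) + (1−p₁)p₂ = 0.188560 + 0.010839 = 0.199399.

0.1994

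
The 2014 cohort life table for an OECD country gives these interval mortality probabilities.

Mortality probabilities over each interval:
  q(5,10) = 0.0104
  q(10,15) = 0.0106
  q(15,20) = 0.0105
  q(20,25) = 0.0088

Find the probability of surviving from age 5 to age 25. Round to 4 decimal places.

0.9603

Survival from 5 to 25 is the product of surviving each interval: (1 − 0.0104) × (1 − 0.0106) × (1 − 0.0105) × (1 − 0.0088).
= 0.9896 × 0.9894 × 0.9895 × 0.9912 = 0.960304.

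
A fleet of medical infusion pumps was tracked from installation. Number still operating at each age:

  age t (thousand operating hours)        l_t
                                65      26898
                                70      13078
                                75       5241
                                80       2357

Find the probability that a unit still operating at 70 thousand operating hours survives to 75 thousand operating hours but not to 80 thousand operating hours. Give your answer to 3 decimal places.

0.221

This is the probability of reaching 75 but not 80, conditional on being operational at 70: (l_75 − l_80) / l_70.
= (5241 − 2357) / 13078 = 2884 / 13078 = 0.220523.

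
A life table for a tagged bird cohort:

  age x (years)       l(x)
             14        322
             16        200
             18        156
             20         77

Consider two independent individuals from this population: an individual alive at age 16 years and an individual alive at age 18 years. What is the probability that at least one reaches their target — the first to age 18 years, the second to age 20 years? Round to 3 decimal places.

0.889

p₁ = l(18)/l(16) = 156/200 = 0.780000; p₂ = l(20)/l(18) = 77/156 = 0.493590.
P(at least one) = 1 − (1−p₁)(1−p₂) = 1 − 0.220000 × 0.506410 = 0.888590.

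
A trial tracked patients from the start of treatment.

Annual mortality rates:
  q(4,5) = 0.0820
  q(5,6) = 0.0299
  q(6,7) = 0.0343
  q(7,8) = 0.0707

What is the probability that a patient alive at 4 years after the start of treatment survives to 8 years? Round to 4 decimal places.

The overall survival probability is (1 − 0.0820) × (1 − 0.0299) × (1 − 0.0343) × (1 − 0.0707).
= 0.9180 × 0.9701 × 0.9657 × 0.9293 = 0.799203.

0.7992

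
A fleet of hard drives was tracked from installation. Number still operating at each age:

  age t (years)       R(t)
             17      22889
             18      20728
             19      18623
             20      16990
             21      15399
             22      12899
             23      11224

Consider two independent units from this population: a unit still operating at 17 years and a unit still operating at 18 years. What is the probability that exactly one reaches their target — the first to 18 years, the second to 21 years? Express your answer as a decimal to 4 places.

0.3030

p₁ = R(18)/R(17) = 20728/22889 = 0.905588; p₂ = R(21)/R(18) = 15399/20728 = 0.742908.
P(exactly one) = p₁(1−p₂) + (1−p₁)p₂ = 0.232819 + 0.070139 = 0.302959.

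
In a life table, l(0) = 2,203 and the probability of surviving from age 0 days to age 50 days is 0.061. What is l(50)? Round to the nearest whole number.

l(50) = l(0) × p = 2,203 × 0.061 = 134.

134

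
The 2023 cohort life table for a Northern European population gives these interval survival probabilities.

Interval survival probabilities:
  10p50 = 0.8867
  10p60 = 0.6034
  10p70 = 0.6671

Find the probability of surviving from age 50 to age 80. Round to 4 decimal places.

Survival from 50 to 80 is the product of surviving each interval: 0.8867 × 0.6034 × 0.6671.
= 0.356922.

0.3569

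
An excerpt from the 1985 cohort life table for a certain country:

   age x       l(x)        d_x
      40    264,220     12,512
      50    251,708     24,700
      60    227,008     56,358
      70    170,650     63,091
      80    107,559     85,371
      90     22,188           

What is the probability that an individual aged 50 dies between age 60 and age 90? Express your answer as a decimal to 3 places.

This is the probability of reaching 60 but not 90, conditional on being alive at 50: (l(60) − l(90)) / l(50).
= (227,008 − 22,188) / 251,708 = 204,820 / 251,708 = 0.813721.

0.814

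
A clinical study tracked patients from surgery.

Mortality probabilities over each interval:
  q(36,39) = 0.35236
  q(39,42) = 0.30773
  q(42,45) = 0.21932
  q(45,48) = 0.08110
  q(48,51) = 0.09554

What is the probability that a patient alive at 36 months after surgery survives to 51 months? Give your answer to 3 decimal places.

0.291

P(survive 36→51) = (1 − 0.35236) × (1 − 0.30773) × (1 − 0.21932) × (1 − 0.08110) × (1 − 0.09554).
= 0.64764 × 0.69227 × 0.78068 × 0.91890 × 0.90446 = 0.290897.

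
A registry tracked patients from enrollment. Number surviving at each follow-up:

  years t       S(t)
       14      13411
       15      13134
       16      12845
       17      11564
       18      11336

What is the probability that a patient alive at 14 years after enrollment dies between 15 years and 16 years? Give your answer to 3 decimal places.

0.022

This is the probability of reaching 15 but not 16, conditional on being alive at 14: (S(15) − S(16)) / S(14).
= (13134 − 12845) / 13411 = 289 / 13411 = 0.021549.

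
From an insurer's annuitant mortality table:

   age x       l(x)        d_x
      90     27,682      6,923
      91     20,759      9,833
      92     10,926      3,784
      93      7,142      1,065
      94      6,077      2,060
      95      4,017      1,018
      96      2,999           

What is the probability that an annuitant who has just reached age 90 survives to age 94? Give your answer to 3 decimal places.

0.220

The conditional survival probability is l(94)/l(90) = 6,077/27,682 = 0.219529.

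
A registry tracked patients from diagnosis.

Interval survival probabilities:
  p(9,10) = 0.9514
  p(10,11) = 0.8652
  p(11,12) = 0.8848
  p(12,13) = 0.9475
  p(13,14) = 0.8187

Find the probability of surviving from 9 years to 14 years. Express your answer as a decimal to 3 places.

0.565

Chaining the interval survival probabilities: 0.9514 × 0.8652 × 0.8848 × 0.9475 × 0.8187.
= 0.564974.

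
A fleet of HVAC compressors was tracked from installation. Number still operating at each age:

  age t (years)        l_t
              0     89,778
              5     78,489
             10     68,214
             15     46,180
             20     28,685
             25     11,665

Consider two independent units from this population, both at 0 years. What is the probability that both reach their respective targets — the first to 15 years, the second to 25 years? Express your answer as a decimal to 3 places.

0.067

p₁ = l_15/l_0 = 46,180/89,778 = 0.514380; p₂ = l_25/l_0 = 11,665/89,778 = 0.129932.
P(both) = p₁ × p₂ = 0.514380 × 0.129932 = 0.066834.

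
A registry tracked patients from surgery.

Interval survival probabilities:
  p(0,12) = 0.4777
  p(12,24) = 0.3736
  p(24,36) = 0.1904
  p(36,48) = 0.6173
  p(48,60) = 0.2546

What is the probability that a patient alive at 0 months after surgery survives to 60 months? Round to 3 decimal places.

Survival from 0 to 60 is the product of surviving each interval: 0.4777 × 0.3736 × 0.1904 × 0.6173 × 0.2546.
= 0.005341.

0.005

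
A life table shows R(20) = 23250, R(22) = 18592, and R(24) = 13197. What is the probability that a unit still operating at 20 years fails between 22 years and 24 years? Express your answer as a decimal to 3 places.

0.232

This is the probability of reaching 22 but not 24, conditional on being operational at 20: (R(22) − R(24)) / R(20).
= (18592 − 13197) / 23250 = 5395 / 23250 = 0.232043.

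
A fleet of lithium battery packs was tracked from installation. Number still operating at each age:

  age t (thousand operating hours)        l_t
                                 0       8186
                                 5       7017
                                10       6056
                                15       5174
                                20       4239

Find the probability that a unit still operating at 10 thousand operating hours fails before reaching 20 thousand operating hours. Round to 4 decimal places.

0.3000

P(fail before 20 | operational at 10) = 1 − l_20/l_10 = 1 − 4239/6056 = (1817)/6056 = 0.300033.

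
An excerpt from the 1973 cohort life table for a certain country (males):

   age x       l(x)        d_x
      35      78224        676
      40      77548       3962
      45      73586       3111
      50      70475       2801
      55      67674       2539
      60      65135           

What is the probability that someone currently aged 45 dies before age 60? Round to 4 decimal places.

0.1148

P(die before 60 | alive at 45) = 1 − l(60)/l(45) = 1 − 65135/73586 = (8451)/73586 = 0.114845.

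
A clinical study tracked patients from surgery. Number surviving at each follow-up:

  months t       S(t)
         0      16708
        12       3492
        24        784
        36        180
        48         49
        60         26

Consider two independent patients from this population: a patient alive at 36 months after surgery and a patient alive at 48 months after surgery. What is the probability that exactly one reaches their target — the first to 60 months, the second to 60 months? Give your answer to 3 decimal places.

p₁ = S(60)/S(36) = 26/180 = 0.144444; p₂ = S(60)/S(48) = 26/49 = 0.530612.
P(exactly one) = p₁(1−p₂) + (1−p₁)p₂ = 0.067800 + 0.453968 = 0.521769.

0.522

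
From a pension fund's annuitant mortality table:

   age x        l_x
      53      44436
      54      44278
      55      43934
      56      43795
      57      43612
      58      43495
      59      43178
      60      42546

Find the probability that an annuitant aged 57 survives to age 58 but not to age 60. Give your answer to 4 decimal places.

0.0218

This is the probability of reaching 58 but not 60, conditional on being alive at 57: (l_58 − l_60) / l_57.
= (43495 − 42546) / 43612 = 949 / 43612 = 0.021760.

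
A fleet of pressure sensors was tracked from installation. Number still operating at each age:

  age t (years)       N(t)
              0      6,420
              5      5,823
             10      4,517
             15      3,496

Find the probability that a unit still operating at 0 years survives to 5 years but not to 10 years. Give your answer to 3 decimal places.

0.203

This is the probability of reaching 5 but not 10, conditional on being operational at 0: (N(5) − N(10)) / N(0).
= (5,823 − 4,517) / 6,420 = 1,306 / 6,420 = 0.203427.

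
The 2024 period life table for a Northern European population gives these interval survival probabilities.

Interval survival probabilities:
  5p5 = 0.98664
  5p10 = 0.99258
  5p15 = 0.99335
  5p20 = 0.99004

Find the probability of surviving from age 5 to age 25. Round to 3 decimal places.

Chaining the interval survival probabilities: 0.98664 × 0.99258 × 0.99335 × 0.99004.
= 0.963118.

0.963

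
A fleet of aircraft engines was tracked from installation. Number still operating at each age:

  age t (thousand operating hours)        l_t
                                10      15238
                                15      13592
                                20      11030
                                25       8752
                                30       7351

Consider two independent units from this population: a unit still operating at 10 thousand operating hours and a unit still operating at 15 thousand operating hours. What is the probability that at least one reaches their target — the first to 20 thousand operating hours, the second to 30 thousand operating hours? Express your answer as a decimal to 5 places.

0.87320

p₁ = l_20/l_10 = 11030/15238 = 0.723848; p₂ = l_30/l_15 = 7351/13592 = 0.540833.
P(at least one) = 1 − (1−p₁)(1−p₂) = 1 − 0.276152 × 0.459167 = 0.873200.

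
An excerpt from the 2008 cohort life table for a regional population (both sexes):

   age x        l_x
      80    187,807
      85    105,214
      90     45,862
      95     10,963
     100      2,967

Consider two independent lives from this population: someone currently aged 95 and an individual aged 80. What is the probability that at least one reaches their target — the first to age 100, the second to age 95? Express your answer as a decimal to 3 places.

0.313

p₁ = l_100/l_95 = 2,967/10,963 = 0.270638; p₂ = l_95/l_80 = 10,963/187,807 = 0.058374.
P(at least one) = 1 − (1−p₁)(1−p₂) = 1 − 0.729362 × 0.941626 = 0.313214.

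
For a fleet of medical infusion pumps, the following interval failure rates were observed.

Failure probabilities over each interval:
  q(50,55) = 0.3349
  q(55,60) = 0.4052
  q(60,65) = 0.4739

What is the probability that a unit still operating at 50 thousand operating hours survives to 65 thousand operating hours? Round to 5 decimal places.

0.20813

The overall survival probability is (1 − 0.3349) × (1 − 0.4052) × (1 − 0.4739).
= 0.6651 × 0.5948 × 0.5261 = 0.208126.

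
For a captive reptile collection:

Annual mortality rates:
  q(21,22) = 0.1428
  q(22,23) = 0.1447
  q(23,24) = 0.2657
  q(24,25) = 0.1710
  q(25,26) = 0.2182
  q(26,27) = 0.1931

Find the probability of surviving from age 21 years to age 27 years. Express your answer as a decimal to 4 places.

0.2815

P(survive 21→27) = (1 − 0.1428) × (1 − 0.1447) × (1 − 0.2657) × (1 − 0.1710) × (1 − 0.2182) × (1 − 0.1931).
= 0.8572 × 0.8553 × 0.7343 × 0.8290 × 0.7818 × 0.8069 = 0.281543.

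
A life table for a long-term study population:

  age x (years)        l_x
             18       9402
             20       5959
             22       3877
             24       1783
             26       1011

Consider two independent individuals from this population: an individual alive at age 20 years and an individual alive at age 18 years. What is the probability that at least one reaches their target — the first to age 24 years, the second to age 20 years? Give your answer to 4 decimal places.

p₁ = l_24/l_20 = 1783/5959 = 0.299211; p₂ = l_20/l_18 = 5959/9402 = 0.633801.
P(at least one) = 1 − (1−p₁)(1−p₂) = 1 − 0.700789 × 0.366199 = 0.743372.

0.7434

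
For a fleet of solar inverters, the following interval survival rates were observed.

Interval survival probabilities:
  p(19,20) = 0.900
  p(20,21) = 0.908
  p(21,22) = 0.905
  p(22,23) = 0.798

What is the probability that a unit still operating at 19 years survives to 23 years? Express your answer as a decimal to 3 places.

0.590

Chaining the interval survival probabilities: 0.900 × 0.908 × 0.905 × 0.798.
= 0.590174.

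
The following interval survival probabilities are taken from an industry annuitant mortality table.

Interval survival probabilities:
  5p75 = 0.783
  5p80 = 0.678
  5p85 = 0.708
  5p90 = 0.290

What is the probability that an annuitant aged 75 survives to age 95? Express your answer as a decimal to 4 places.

20p75 = 0.783 × 0.678 × 0.708 × 0.290.
= 0.108999.

0.1090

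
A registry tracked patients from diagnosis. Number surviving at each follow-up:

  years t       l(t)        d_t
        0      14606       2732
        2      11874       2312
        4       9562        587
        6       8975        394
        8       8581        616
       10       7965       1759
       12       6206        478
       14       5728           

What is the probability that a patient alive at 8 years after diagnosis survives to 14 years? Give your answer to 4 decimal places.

The conditional survival probability is l(14)/l(8) = 5728/8581 = 0.667521.

0.6675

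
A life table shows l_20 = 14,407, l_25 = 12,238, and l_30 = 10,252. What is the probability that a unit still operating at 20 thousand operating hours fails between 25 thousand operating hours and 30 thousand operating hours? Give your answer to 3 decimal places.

0.138

This is the probability of reaching 25 but not 30, conditional on being operational at 20: (l_25 − l_30) / l_20.
= (12,238 − 10,252) / 14,407 = 1,986 / 14,407 = 0.137850.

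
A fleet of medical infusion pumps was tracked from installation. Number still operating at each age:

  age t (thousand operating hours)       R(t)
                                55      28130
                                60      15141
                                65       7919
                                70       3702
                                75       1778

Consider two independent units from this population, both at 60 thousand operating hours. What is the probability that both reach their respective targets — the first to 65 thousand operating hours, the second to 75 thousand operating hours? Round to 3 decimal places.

p₁ = R(65)/R(60) = 7919/15141 = 0.523017; p₂ = R(75)/R(60) = 1778/15141 = 0.117429.
P(both) = p₁ × p₂ = 0.523017 × 0.117429 = 0.061417.

0.061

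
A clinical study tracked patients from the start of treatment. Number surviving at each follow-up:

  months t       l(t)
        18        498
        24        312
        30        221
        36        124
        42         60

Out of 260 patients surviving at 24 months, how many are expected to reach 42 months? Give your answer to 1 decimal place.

The relevant probability is 60/312 = 0.192308.
Expected number = 260 × 0.192308 = 50.0.

50.0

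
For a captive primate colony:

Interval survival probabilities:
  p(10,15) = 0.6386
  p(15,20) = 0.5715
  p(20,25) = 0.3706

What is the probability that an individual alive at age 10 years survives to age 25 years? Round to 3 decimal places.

0.135

The overall survival probability is 0.6386 × 0.5715 × 0.3706.
= 0.135254.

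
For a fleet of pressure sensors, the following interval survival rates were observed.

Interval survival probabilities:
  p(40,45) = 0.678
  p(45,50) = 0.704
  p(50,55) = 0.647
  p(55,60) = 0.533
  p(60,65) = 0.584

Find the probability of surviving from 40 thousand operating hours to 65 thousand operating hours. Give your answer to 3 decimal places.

0.096

The overall survival probability is 0.678 × 0.704 × 0.647 × 0.533 × 0.584.
= 0.096127.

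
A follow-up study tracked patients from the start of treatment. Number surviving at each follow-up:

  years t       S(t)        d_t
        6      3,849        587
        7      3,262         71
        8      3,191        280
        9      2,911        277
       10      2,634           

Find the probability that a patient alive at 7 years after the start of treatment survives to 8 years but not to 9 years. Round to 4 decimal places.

This is the probability of reaching 8 but not 9, conditional on being alive at 7: (S(8) − S(9)) / S(7).
= (3,191 − 2,911) / 3,262 = 280 / 3,262 = 0.085837.

0.0858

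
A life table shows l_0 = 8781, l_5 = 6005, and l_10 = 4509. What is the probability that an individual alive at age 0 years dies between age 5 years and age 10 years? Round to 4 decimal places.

This is the probability of reaching 5 but not 10, conditional on being alive at 0: (l_5 − l_10) / l_0.
= (6005 − 4509) / 8781 = 1496 / 8781 = 0.170368.

0.1704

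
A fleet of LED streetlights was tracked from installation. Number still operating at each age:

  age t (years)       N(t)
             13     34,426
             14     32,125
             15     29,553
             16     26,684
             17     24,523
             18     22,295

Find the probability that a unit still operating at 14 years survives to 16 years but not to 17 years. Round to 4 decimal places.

0.0673

This is the probability of reaching 16 but not 17, conditional on being operational at 14: (N(16) − N(17)) / N(14).
= (26,684 − 24,523) / 32,125 = 2,161 / 32,125 = 0.067268.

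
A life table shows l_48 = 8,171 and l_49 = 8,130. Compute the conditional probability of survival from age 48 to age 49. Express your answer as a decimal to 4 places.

0.9950

We want 1p48 = l_49/l_48.
The conditional survival probability is l_49/l_48 = 8,130/8,171 = 0.994982.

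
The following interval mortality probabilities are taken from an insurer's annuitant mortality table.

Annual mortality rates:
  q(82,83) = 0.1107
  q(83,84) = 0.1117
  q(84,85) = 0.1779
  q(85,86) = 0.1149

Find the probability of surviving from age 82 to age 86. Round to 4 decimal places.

Survival from 82 to 86 is the product of surviving each interval: (1 − 0.1107) × (1 − 0.1117) × (1 − 0.1779) × (1 − 0.1149).
= 0.8893 × 0.8883 × 0.8221 × 0.8851 = 0.574811.

0.5748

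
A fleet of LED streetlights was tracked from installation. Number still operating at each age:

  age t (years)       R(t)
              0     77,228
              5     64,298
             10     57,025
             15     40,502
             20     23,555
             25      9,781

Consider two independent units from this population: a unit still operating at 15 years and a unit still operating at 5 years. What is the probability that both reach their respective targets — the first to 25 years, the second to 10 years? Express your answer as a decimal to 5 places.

p₁ = R(25)/R(15) = 9,781/40,502 = 0.241494; p₂ = R(10)/R(5) = 57,025/64,298 = 0.886886.
P(both) = p₁ × p₂ = 0.241494 × 0.886886 = 0.214178.

0.21418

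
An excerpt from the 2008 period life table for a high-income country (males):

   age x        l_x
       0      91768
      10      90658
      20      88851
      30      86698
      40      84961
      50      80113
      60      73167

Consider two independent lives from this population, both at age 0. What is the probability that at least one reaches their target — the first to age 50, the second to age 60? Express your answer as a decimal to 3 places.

p₁ = l_50/l_0 = 80113/91768 = 0.872995; p₂ = l_60/l_0 = 73167/91768 = 0.797304.
P(at least one) = 1 − (1−p₁)(1−p₂) = 1 − 0.127005 × 0.202696 = 0.974257.

0.974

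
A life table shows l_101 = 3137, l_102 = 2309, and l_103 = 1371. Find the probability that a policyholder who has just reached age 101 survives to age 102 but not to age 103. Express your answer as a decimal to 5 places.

We want 1|1q101 = (l_102 − l_103)/l_101.
This is the probability of reaching 102 but not 103, conditional on being alive at 101: (l_102 − l_103) / l_101.
= (2309 − 1371) / 3137 = 938 / 3137 = 0.299012.

0.29901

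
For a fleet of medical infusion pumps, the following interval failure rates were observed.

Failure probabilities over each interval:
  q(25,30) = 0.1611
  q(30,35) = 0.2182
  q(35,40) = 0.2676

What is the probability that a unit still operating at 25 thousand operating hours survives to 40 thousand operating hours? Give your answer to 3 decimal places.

Survival from 25 to 40 is the product of surviving each interval: (1 − 0.1611) × (1 − 0.2182) × (1 − 0.2676).
= 0.8389 × 0.7818 × 0.7324 = 0.480346.

0.480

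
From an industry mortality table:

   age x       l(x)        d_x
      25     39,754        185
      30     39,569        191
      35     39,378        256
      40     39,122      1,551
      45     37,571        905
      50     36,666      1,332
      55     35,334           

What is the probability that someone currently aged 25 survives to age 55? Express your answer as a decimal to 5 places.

0.88882

The conditional survival probability is l(55)/l(25) = 35,334/39,754 = 0.888816.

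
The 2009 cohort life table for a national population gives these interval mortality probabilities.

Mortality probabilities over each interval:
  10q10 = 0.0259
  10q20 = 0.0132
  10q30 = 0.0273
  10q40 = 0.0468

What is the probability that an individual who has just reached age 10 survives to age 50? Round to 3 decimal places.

0.891

Survival from 10 to 50 is the product of surviving each interval: (1 − 0.0259) × (1 − 0.0132) × (1 − 0.0273) × (1 − 0.0468).
= 0.9741 × 0.9868 × 0.9727 × 0.9532 = 0.891242.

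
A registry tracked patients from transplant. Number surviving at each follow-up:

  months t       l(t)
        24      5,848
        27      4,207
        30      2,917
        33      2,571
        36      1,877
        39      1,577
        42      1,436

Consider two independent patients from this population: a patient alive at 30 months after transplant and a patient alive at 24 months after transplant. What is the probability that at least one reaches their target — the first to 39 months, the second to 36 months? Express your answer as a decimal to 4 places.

0.6881

p₁ = l(39)/l(30) = 1,577/2,917 = 0.540624; p₂ = l(36)/l(24) = 1,877/5,848 = 0.320964.
P(at least one) = 1 − (1−p₁)(1−p₂) = 1 − 0.459376 × 0.679036 = 0.688067.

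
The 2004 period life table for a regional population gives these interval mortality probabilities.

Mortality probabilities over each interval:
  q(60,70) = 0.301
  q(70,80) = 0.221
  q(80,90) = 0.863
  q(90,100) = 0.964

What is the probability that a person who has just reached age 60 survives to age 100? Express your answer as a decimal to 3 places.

0.003

Survival from 60 to 100 is the product of surviving each interval: (1 − 0.301) × (1 − 0.221) × (1 − 0.863) × (1 − 0.964).
= 0.699 × 0.779 × 0.137 × 0.036 = 0.002686.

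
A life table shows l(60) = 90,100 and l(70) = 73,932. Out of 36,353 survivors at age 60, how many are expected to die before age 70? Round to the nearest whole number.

6523

The relevant probability is 1 − 73,932/90,100 = 0.179445.
Expected number = 36,353 × 0.179445 = 6523.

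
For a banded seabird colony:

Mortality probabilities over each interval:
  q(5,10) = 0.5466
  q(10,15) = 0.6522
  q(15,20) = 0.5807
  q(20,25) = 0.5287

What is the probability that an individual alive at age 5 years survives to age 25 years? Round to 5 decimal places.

0.03116

Chaining the interval survival probabilities: (1 − 0.5466) × (1 − 0.6522) × (1 − 0.5807) × (1 − 0.5287).
= 0.4534 × 0.3478 × 0.4193 × 0.4713 = 0.031163.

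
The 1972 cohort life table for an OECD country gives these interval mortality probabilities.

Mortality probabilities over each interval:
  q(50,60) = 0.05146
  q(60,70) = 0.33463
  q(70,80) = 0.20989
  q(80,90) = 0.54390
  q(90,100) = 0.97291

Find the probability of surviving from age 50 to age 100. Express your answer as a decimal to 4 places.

0.0062

P(survive 50→100) = (1 − 0.05146) × (1 − 0.33463) × (1 − 0.20989) × (1 − 0.54390) × (1 − 0.97291).
= 0.94854 × 0.66537 × 0.79011 × 0.45610 × 0.02709 = 0.006161.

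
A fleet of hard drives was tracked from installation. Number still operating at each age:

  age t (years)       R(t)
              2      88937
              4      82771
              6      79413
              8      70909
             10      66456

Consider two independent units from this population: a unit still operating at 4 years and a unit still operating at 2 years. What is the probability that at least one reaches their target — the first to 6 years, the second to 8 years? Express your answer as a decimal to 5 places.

0.99178

p₁ = R(6)/R(4) = 79413/82771 = 0.959430; p₂ = R(8)/R(2) = 70909/88937 = 0.797295.
P(at least one) = 1 − (1−p₁)(1−p₂) = 1 − 0.040570 × 0.202705 = 0.991776.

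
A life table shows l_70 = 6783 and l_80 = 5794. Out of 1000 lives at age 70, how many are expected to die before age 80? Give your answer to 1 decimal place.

145.8

The relevant probability is 1 − 5794/6783 = 0.145806.
Expected number = 1000 × 0.145806 = 145.8.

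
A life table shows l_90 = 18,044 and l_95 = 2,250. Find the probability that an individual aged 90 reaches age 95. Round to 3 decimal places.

We want 5p90 = l_95/l_90.
The conditional survival probability is l_95/l_90 = 2,250/18,044 = 0.124695.

0.125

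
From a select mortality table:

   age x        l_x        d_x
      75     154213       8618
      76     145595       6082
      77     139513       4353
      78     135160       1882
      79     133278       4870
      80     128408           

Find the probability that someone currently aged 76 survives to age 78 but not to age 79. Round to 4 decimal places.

0.0129

This is the probability of reaching 78 but not 79, conditional on being alive at 76: (l_78 − l_79) / l_76.
= (135160 − 133278) / 145595 = 1882 / 145595 = 0.012926.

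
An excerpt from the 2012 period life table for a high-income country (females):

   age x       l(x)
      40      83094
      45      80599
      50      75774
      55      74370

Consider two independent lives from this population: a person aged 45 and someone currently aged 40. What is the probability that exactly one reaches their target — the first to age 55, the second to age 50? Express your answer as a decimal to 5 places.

p₁ = l(55)/l(45) = 74370/80599 = 0.922716; p₂ = l(50)/l(40) = 75774/83094 = 0.911907.
P(exactly one) = p₁(1−p₂) + (1−p₁)p₂ = 0.081285 + 0.070476 = 0.151761.

0.15176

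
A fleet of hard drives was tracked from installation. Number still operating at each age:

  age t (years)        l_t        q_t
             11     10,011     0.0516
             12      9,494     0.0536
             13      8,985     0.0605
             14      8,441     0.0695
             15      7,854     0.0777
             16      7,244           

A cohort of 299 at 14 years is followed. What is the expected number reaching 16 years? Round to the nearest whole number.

257

The relevant probability is 7,244/8,441 = 0.858192.
Expected number = 299 × 0.858192 = 257.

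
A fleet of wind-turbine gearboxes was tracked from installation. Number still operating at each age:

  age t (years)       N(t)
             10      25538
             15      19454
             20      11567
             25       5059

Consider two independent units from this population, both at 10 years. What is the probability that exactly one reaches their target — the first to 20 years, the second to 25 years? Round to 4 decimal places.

0.4716

p₁ = N(20)/N(10) = 11567/25538 = 0.452933; p₂ = N(25)/N(10) = 5059/25538 = 0.198097.
P(exactly one) = p₁(1−p₂) + (1−p₁)p₂ = 0.363208 + 0.108372 = 0.471581.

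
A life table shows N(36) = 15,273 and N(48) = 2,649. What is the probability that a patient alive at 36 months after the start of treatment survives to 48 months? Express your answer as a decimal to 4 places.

0.1734

The conditional survival probability is N(48)/N(36) = 2,649/15,273 = 0.173443.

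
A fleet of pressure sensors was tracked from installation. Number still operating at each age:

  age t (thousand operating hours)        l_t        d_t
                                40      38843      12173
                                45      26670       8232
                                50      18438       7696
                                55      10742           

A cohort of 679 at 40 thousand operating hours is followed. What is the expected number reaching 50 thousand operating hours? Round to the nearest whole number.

322

The relevant probability is 18438/38843 = 0.474680.
Expected number = 679 × 0.474680 = 322.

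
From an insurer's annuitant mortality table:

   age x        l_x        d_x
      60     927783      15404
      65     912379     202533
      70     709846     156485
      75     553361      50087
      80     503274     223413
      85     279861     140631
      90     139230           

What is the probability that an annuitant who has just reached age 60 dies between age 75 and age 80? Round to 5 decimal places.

We want 15|5q60 = (l_75 − l_80)/l_60.
This is the probability of reaching 75 but not 80, conditional on being alive at 60: (l_75 − l_80) / l_60.
= (553361 − 503274) / 927783 = 50087 / 927783 = 0.053986.

0.05399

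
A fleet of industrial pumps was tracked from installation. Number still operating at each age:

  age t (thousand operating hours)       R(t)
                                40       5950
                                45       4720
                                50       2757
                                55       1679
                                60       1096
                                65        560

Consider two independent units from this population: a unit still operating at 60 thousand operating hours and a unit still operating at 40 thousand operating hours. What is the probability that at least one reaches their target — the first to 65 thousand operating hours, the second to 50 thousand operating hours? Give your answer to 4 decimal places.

0.7376

p₁ = R(65)/R(60) = 560/1096 = 0.510949; p₂ = R(50)/R(40) = 2757/5950 = 0.463361.
P(at least one) = 1 − (1−p₁)(1−p₂) = 1 − 0.489051 × 0.536639 = 0.737556.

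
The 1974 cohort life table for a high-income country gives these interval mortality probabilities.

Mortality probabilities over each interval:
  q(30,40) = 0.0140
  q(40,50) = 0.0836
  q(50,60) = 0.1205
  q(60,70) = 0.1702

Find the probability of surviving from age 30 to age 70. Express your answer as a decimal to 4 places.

0.6594

The overall survival probability is (1 − 0.0140) × (1 − 0.0836) × (1 − 0.1205) × (1 − 0.1702).
= 0.9860 × 0.9164 × 0.8795 × 0.8298 = 0.659434.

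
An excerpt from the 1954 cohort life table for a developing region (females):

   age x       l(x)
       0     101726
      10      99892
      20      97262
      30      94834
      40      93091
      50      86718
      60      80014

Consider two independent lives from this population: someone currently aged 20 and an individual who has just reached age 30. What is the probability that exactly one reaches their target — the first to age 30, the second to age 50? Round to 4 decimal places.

p₁ = l(30)/l(20) = 94834/97262 = 0.975036; p₂ = l(50)/l(30) = 86718/94834 = 0.914419.
P(exactly one) = p₁(1−p₂) + (1−p₁)p₂ = 0.083445 + 0.022828 = 0.106272.

0.1063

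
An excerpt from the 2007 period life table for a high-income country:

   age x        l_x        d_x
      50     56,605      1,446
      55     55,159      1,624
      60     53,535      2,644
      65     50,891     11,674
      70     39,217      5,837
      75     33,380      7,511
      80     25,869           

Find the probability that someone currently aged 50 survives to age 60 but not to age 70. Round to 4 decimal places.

0.2529

We want 10|10q50 = (l_60 − l_70)/l_50.
This is the probability of reaching 60 but not 70, conditional on being alive at 50: (l_60 − l_70) / l_50.
= (53,535 − 39,217) / 56,605 = 14,318 / 56,605 = 0.252946.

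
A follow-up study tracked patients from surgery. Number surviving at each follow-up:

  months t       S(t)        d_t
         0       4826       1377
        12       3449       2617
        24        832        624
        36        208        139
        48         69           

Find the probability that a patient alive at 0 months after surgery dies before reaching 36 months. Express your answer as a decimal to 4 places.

0.9569

P(die before 36 | alive at 0) = 1 − S(36)/S(0) = 1 − 208/4826 = (4618)/4826 = 0.956900.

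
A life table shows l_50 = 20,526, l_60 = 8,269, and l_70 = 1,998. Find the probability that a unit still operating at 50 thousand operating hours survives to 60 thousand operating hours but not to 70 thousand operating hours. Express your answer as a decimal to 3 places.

This is the probability of reaching 60 but not 70, conditional on being operational at 50: (l_60 − l_70) / l_50.
= (8,269 − 1,998) / 20,526 = 6,271 / 20,526 = 0.305515.

0.306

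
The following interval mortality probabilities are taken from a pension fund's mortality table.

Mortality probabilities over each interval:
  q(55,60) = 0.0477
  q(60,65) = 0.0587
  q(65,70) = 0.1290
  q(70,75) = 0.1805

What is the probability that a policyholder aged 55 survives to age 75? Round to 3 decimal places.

P(survive 55→75) = (1 − 0.0477) × (1 − 0.0587) × (1 − 0.1290) × (1 − 0.1805).
= 0.9523 × 0.9413 × 0.8710 × 0.8195 = 0.639836.

0.640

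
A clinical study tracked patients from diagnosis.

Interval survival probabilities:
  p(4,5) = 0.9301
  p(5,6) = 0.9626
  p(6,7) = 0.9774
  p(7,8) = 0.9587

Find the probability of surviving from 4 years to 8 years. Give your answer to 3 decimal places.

The overall survival probability is 0.9301 × 0.9626 × 0.9774 × 0.9587.
= 0.838939.

0.839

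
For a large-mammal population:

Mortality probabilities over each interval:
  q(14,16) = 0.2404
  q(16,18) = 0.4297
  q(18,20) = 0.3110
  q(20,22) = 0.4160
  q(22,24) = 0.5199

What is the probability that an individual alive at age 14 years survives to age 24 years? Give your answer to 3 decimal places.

Chaining the interval survival probabilities: (1 − 0.2404) × (1 − 0.4297) × (1 − 0.3110) × (1 − 0.4160) × (1 − 0.5199).
= 0.7596 × 0.5703 × 0.6890 × 0.5840 × 0.4801 = 0.083686.

0.084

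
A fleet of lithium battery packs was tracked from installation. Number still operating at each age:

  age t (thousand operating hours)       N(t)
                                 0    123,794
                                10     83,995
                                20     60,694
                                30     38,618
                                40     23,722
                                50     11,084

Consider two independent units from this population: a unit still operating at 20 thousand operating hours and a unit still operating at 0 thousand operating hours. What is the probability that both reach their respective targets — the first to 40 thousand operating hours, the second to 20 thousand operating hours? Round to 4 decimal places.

p₁ = N(40)/N(20) = 23,722/60,694 = 0.390846; p₂ = N(20)/N(0) = 60,694/123,794 = 0.490282.
P(both) = p₁ × p₂ = 0.390846 × 0.490282 = 0.191625.

0.1916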